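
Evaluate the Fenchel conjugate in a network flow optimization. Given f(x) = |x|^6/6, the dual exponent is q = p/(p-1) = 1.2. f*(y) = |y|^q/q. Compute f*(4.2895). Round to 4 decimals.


The conjugate exponent q satisfies 1/p + 1/q = 1.
p = 6, so q = 6/(6 - 1) = 1.2
|y|^q = 4.2895^1.2 = 5.7397
f*(4.2895) = 5.7397 / 1.2 = 4.7831


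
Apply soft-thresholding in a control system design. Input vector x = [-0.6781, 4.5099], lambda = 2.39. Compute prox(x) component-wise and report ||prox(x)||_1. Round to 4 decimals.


Soft-thresholding with lambda = 2.39:
prox(-0.6781) = sign(-0.6781)*max(|-0.6781| - 2.39, 0) = 0.0
prox(4.5099) = sign(4.5099)*max(|4.5099| - 2.39, 0) = 2.1199
prox(x) = [0.0, 2.1199]
||prox(x)||_1 = 0.0 + 2.1199 = 2.1199


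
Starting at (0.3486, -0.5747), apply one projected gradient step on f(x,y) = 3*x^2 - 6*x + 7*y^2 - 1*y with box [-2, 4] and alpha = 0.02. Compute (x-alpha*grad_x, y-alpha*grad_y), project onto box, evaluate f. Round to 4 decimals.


Step 1: Compute gradient at (0.3486, -0.5747).
grad_x = 2*3*0.3486 - 6 = -3.9084
grad_y = 2*7*-0.5747 - 1 = -9.0458
Step 2: Gradient step.
x_raw = 0.3486 - 0.02*-3.9084 = 0.4268
y_raw = -0.5747 - 0.02*-9.0458 = -0.3938
Step 3: Project onto [-2, 4].
x_proj = clip(0.4268) = 0.4268
y_proj = clip(-0.3938) = -0.3938
Step 4: Evaluate f.
f(0.4268, -0.3938) = -0.535


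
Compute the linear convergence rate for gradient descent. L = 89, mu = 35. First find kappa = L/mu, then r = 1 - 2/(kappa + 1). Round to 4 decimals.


Step 1: Compute the condition number.
kappa = L/mu = 89/35 = 2.5429
Step 2: Compute the convergence rate.
r = 1 - 2/(kappa + 1) = 1 - 2*mu/(L + mu) = (L - mu)/(L + mu) = 54/124 = 0.4355


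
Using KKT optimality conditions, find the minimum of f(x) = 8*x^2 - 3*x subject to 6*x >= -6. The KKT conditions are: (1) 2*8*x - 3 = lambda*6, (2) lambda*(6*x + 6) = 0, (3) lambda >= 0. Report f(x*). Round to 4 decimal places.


Step 1: Try lambda = 0 (constraint inactive).
Stationarity: 2*8*x - 3 = 0
x* = 3/(2*8) = 0.1875
Check constraint: 6*0.1875 = 1.125 >= -6 -- satisfied.
Step 2: Compute optimal value.
f(x*) = 8*0.1875^2 - 3*0.1875 = -0.2813


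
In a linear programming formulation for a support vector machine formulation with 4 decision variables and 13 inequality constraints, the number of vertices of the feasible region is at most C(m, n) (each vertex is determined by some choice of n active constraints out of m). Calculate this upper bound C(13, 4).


Each vertex corresponds to some choice of n active constraints out of m, so the number of vertices is at most C(m, n) = m! / (n!(m-n)!).
m = 13, n = 4
Numerator: 13 * 12 * 11 * 10
Denominator: 4! = 24
C(13, 4) = 715


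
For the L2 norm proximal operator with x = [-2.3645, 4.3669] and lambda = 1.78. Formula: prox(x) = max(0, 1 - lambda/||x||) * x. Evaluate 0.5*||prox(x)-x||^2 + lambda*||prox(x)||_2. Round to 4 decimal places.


Step 1: Compute ||x||.
||x|| = 4.966
Step 2: Compute scaling factor.
scale = max(0, 1 - 1.78/4.966) = 0.6416
Step 3: prox(x) = [-1.517, 2.8016]
||prox(x)|| = 3.186
Step 4: Proximal objective.
0.5*||prox-x||^2 = 1.5842
lambda*||prox|| = 5.6711
Total = 7.2552


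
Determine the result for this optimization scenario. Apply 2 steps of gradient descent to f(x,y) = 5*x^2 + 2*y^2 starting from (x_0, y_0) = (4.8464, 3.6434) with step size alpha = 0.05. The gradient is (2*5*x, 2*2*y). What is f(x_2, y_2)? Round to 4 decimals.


Gradient descent on f(x,y) = 5*x^2 + 2*y^2.
Starting point: (4.8464, 3.6434), alpha = 0.05
Step 1: grad_x = 2*5*4.8464 = 48.464, grad_y = 2*2*3.6434 = 14.5736
  x_1 = 4.8464 - 0.05*48.464 = 2.4232
  y_1 = 3.6434 - 0.05*14.5736 = 2.9147
Step 2: grad_x = 2*5*2.4232 = 24.232, grad_y = 2*2*2.9147 = 11.6589
  x_2 = 2.4232 - 0.05*24.232 = 1.2116
  y_2 = 2.9147 - 0.05*11.6589 = 2.3318
f(1.2116, 2.3318) = 5*1.2116^2 + 2*2.3318^2 = 18.2142


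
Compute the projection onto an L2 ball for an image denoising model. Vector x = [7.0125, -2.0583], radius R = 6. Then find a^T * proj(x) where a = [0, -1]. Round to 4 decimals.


Step 1: Compute ||x|| (intermediates to 6 decimals).
||x|| = sqrt(7.0125^2 + (-2.0583)^2) = 7.308335
Step 2: Project.
Since ||x|| > R, scale = R/||x|| = 6/7.308335 = 0.82098, proj(x) = scale * x
proj(x) = [5.757122, -1.689823]
Step 3: Dot product.
a^T * proj(x) = 0*5.757122 - 1*(-1.689823) = 1.6898


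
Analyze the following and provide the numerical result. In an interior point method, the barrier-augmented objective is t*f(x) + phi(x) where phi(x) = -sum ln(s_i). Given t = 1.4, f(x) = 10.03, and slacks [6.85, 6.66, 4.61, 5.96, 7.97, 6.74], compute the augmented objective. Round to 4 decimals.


Step 1: Compute log-barrier.
ln values: [1.9242, 1.8961, 1.5282, 1.7851, 2.0757, 1.9081]
phi = -(1.9242 + 1.8961 + 1.5282 + 1.7851 + 2.0757 + 1.9081) = -11.1174
Step 2: Compute augmented objective.
t*f(x) = 1.4*10.03 = 14.042
Total = 14.042 - 11.1174 = 2.9246


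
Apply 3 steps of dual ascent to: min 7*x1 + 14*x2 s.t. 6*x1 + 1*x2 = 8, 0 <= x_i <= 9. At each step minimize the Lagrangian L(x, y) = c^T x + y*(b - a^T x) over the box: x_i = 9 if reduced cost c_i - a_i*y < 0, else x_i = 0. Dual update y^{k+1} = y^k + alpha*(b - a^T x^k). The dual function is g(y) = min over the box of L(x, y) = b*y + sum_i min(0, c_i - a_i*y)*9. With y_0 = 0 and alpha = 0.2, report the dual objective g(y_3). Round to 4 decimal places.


Dual ascent for LP: min 7*x1 + 14*x2, 6*x1 + 1*x2 = 8, 0 <= x_i <= 9
Step 1: y^k = 0.0, reduced costs: (7.0, 14.0)
  x^k = (0.0, 0.0), subgradient = b - a^T x = 8.0
  y^{k+1} = 0.0 + 0.2*8.0 = 1.6
Step 2: y^k = 1.6, reduced costs: (-2.6, 12.4)
  x^k = (9.0, 0.0), subgradient = b - a^T x = -46.0
  y^{k+1} = 1.6 + 0.2*-46.0 = -7.6
Step 3: y^k = -7.6, reduced costs: (52.6, 21.6)
  x^k = (0.0, 0.0), subgradient = b - a^T x = 8.0
  y^{k+1} = -7.6 + 0.2*8.0 = -6.0
Dual objective at y_3 = -6.0: reduced costs (43.0, 20.0), box minimizer x = (0.0, 0.0)
g(y_3) = b*y + (c1 - a1*y)*x1 + (c2 - a2*y)*x2 = 8*(-6.0) + 43.0*0.0 + 20.0*0.0 = -48.0 + 0.0 + 0.0 = -48.0


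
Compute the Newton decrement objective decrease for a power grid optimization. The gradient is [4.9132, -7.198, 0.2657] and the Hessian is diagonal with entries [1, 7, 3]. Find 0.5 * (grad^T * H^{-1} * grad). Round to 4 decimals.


Step 1: H is diagonal, so H^(-1) * g = [4.9132, -1.0283, 0.0886].
Step 2: g^T H^(-1) g = sum_i g_i^2 / H_ii
  = (4.9132)^2/1 + (-7.198)^2/7 + (0.2657)^2/3
  = 24.1395 + 7.4016 + 0.0235 = 31.5647
Step 3: Objective decrease = 0.5 * g^T H^(-1) g = 15.7823


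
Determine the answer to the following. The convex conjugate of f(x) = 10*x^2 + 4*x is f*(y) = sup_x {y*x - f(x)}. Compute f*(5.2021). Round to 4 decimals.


f*(y) = sup_x {y*x - a*x^2 - b*x} = sup_x {(y-b)*x - a*x^2}
FOC: (y - b) - 2a*x = 0 => x* = (y - b)/(2a)
x* = (5.2021 - 4)/(2*10) = 0.0601
f*(5.2021) = (y-b)^2/(4a) = (5.2021 - 4)^2/(4*10)
= 1.445/40 = 0.0361


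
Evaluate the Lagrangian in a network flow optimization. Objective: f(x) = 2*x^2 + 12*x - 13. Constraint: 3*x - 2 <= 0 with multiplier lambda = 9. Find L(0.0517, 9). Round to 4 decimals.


Step 1: Evaluate f(x).
f(0.0517) = 2*0.0517^2 + 12*0.0517 - 13 = -12.3743
Step 2: Evaluate g(x).
g(0.0517) = 3*0.0517 - 2 = -1.8449
Step 3: Compute Lagrangian.
L = -12.3743 + 9*-1.8449 = -28.9784


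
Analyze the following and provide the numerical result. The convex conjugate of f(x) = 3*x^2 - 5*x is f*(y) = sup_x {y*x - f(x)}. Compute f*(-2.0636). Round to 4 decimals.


f*(y) = sup_x {y*x - a*x^2 - b*x} = sup_x {(y-b)*x - a*x^2}
FOC: (y - b) - 2a*x = 0 => x* = (y - b)/(2a)
x* = (-2.0636 + 5)/(2*3) = 0.4894
f*(-2.0636) = (y-b)^2/(4a) = (-2.0636 + 5)^2/(4*3)
= 8.6224/12 = 0.7185


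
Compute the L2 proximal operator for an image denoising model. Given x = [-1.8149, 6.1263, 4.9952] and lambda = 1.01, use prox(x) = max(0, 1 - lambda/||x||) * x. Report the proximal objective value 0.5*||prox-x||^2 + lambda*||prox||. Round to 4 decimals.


Step 1: Compute ||x||.
||x|| = 8.1103
Step 2: Compute scaling factor.
scale = max(0, 1 - 1.01/8.1103) = 0.8755
Step 3: prox(x) = [-1.5889, 5.3634, 4.3731]
||prox(x)|| = 7.1003
Step 4: Proximal objective.
0.5*||prox-x||^2 = 0.5101
lambda*||prox|| = 7.1713
Total = 7.6814


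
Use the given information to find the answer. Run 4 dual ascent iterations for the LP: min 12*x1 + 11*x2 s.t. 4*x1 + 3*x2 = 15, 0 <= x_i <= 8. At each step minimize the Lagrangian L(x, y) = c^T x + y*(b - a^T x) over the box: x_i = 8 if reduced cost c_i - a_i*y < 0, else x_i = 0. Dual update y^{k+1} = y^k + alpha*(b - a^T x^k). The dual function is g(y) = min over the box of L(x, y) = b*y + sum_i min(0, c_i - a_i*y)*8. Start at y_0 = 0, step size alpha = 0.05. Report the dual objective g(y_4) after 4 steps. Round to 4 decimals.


Dual ascent for LP: min 12*x1 + 11*x2, 4*x1 + 3*x2 = 15, 0 <= x_i <= 8
Step 1: y^k = 0.0, reduced costs: (12.0, 11.0)
  x^k = (0.0, 0.0), subgradient = b - a^T x = 15.0
  y^{k+1} = 0.0 + 0.05*15.0 = 0.75
Step 2: y^k = 0.75, reduced costs: (9.0, 8.75)
  x^k = (0.0, 0.0), subgradient = b - a^T x = 15.0
  y^{k+1} = 0.75 + 0.05*15.0 = 1.5
Step 3: y^k = 1.5, reduced costs: (6.0, 6.5)
  x^k = (0.0, 0.0), subgradient = b - a^T x = 15.0
  y^{k+1} = 1.5 + 0.05*15.0 = 2.25
Step 4: y^k = 2.25, reduced costs: (3.0, 4.25)
  x^k = (0.0, 0.0), subgradient = b - a^T x = 15.0
  y^{k+1} = 2.25 + 0.05*15.0 = 3.0
Dual objective at y_4 = 3.0: reduced costs (0.0, 2.0), box minimizer x = (0.0, 0.0)
g(y_4) = b*y + (c1 - a1*y)*x1 + (c2 - a2*y)*x2 = 15*3.0 + 0.0*0.0 + 2.0*0.0 = 45.0 + 0.0 + 0.0 = 45.0


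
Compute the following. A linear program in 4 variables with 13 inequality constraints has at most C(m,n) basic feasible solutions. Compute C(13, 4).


Each vertex corresponds to some choice of n active constraints out of m, so the number of vertices is at most C(m, n) = m! / (n!(m-n)!).
m = 13, n = 4
Numerator: 13 * 12 * 11 * 10
Denominator: 4! = 24
C(13, 4) = 715


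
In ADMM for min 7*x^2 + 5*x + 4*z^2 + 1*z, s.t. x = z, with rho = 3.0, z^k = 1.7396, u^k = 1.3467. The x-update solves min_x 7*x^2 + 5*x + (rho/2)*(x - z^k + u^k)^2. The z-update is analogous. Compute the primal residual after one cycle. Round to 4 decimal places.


ADMM iteration with rho = 3.0, z^k = 1.7396, u^k = 1.3467
Step 1: x-update.
Minimize 7*x^2 + 5*x + (3.0/2)*(x - 1.7396 + 1.3467)^2
FOC: (2*7 + 3.0)*x = -5 + 3.0*(1.7396 - 1.3467)
x^{k+1} = -0.2248
Step 2: z-update.
Minimize 4*z^2 + 1*z + (3.0/2)*(-0.2248 - z + 1.3467)^2
FOC: (2*4 + 3.0)*z = -1 + 3.0*(-0.2248 + 1.3467)
z^{k+1} = 0.2151
Step 3: u-update.
u^{k+1} = 1.3467 - 0.2248 - 0.2151 = 0.9068
Step 4: Primal residual = |-0.2248 - 0.2151| = 0.4399


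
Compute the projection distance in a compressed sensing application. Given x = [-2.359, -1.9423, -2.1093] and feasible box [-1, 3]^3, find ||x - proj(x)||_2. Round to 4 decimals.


Project each component onto [-1, 3].
clip(-2.359) = -1.0, clip(-1.9423) = -1.0, clip(-2.1093) = -1.0
Projection = [-1.0, -1.0, -1.0]
Squared diffs: [1.8469, 0.8879, 1.2305]
Distance = sqrt(3.9653) = 1.9913


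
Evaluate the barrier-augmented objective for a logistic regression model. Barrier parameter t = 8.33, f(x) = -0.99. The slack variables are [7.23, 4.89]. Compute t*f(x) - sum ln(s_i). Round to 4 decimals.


Step 1: Compute log-barrier.
ln values: [1.9782, 1.5872]
phi = -(1.9782 + 1.5872) = -3.5654
Step 2: Compute augmented objective.
t*f(x) = 8.33*-0.99 = -8.2467
Total = -8.2467 - 3.5654 = -11.8121


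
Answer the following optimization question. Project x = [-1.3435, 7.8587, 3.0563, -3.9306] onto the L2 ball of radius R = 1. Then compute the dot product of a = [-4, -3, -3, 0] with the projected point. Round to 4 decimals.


Step 1: Compute ||x|| (intermediates to 6 decimals).
||x|| = sqrt((-1.3435)^2 + 7.8587^2 + 3.0563^2 + (-3.9306)^2) = 9.39972
Step 2: Project.
Since ||x|| > R, scale = R/||x|| = 1/9.39972 = 0.106386, proj(x) = scale * x
proj(x) = [-0.14293, 0.836056, 0.325148, -0.418161]
Step 3: Dot product.
a^T * proj(x) = -4*(-0.14293) - 3*0.836056 - 3*0.325148 + 0*(-0.418161) = -2.9119


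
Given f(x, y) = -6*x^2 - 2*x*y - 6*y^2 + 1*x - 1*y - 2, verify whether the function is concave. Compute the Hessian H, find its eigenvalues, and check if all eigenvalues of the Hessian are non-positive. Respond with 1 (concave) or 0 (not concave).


The Hessian of f(x,y) = -6*x^2 - 2*x*y - 6*y^2 + 1*x - 1*y - 2 is:
H = [[-12, -2], [-2, -12]]
Trace = -12 - 12 = -24
Determinant = -12*-12 - (-2)^2 = 140
Discriminant = (-24)^2 - 4*140 = 16.0
Eigenvalues: lambda_1 = -14.0, lambda_2 = -10.0
The function is concave.

1


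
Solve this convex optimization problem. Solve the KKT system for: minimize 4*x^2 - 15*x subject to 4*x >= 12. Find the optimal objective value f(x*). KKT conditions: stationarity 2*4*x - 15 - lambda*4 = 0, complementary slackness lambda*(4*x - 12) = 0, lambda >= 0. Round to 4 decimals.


Step 1: Try lambda = 0 (constraint inactive).
x_unc = 15/(2*4) = 1.875
Check: 4*1.875 = 7.5 < 12 -- violated!
Step 2: Constraint must be active: 4*x = 12
x* = 12/4 = 3.0
lambda = (2*4*3.0 - 15)/4 = 2.25
Step 3: Compute optimal value.
f(x*) = 4*3.0^2 - 15*3.0 = -9.0


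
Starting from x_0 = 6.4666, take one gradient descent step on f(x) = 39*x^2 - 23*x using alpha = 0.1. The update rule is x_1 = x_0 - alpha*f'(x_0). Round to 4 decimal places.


We compute the gradient at x_0 and apply the update.
f'(x) = 78*x - 23
f'(6.4666) = 78*6.4666 - 23 = 481.3948
x_1 = 6.4666 - 0.1*481.3948 = -41.6729


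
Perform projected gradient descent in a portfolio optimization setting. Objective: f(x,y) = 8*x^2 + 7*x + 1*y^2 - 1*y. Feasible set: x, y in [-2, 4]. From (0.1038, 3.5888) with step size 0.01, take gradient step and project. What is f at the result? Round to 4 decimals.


Step 1: Compute gradient at (0.1038, 3.5888).
grad_x = 2*8*0.1038 + 7 = 8.6608
grad_y = 2*1*3.5888 - 1 = 6.1776
Step 2: Gradient step.
x_raw = 0.1038 - 0.01*8.6608 = 0.0172
y_raw = 3.5888 - 0.01*6.1776 = 3.527
Step 3: Project onto [-2, 4].
x_proj = clip(0.0172) = 0.0172
y_proj = clip(3.527) = 3.527
Step 4: Evaluate f.
f(0.0172, 3.527) = 9.0356


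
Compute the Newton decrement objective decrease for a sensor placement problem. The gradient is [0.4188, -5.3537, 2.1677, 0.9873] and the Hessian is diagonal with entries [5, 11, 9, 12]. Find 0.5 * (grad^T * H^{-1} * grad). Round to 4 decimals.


Step 1: H is diagonal, so H^(-1) * g = [0.0838, -0.4867, 0.2409, 0.0823].
Step 2: g^T H^(-1) g = sum_i g_i^2 / H_ii
  = (0.4188)^2/5 + (-5.3537)^2/11 + (2.1677)^2/9 + (0.9873)^2/12
  = 0.0351 + 2.6056 + 0.5221 + 0.0812 = 3.2441
Step 3: Objective decrease = 0.5 * g^T H^(-1) g = 1.622


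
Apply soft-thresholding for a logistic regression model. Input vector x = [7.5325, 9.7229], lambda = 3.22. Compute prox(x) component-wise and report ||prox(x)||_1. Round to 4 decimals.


Soft-thresholding with lambda = 3.22:
prox(7.5325) = sign(7.5325)*max(|7.5325| - 3.22, 0) = 4.3125
prox(9.7229) = sign(9.7229)*max(|9.7229| - 3.22, 0) = 6.5029
prox(x) = [4.3125, 6.5029]
||prox(x)||_1 = 4.3125 + 6.5029 = 10.8154


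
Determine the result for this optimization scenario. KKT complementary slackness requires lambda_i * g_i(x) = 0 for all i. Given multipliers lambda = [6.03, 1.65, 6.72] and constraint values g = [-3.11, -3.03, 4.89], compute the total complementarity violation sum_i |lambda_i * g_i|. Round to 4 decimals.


KKT complementary slackness check:
lambda_1 * g_1 = 6.03 * -3.11 = -18.7533
lambda_2 * g_2 = 1.65 * -3.03 = -4.9995
lambda_3 * g_3 = 6.72 * 4.89 = 32.8608
Total violation = 18.7533 + 4.9995 + 32.8608 = 56.6136


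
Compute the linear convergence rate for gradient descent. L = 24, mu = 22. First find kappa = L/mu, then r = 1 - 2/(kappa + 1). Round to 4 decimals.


Step 1: Compute the condition number.
kappa = L/mu = 24/22 = 1.0909
Step 2: Compute the convergence rate.
r = 1 - 2/(kappa + 1) = 1 - 2*mu/(L + mu) = (L - mu)/(L + mu) = 2/46 = 0.0435


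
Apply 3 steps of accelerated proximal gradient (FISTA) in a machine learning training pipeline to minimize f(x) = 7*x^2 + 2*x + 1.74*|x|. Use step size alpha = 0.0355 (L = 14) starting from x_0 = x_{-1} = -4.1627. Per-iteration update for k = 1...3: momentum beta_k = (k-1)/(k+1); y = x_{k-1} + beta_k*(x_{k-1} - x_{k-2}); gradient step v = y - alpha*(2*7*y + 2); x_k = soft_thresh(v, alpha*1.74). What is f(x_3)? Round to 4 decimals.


FISTA on f(x) = 7*x^2 + 2*x + 1.74*|x|
L = 14, alpha = 0.0355
Iteration 1: beta = 0.0, y = -4.1627 + 0.0*(-4.1627 + 4.1627) = -4.1627
  grad(y) = -56.2778, v = y - alpha*grad = -2.1648
  prox(v) = soft_thresh(-2.1648, 0.0618) = -2.1031
Iteration 2: beta = 0.3333, y = -2.1031 + 0.3333*(-2.1031 + 4.1627) = -1.4165
  grad(y) = -17.8313, v = y - alpha*grad = -0.7835
  prox(v) = soft_thresh(-0.7835, 0.0618) = -0.7217
Iteration 3: beta = 0.5, y = -0.7217 + 0.5*(-0.7217 + 2.1031) = -0.0311
  grad(y) = 1.5649, v = y - alpha*grad = -0.0866
  prox(v) = soft_thresh(-0.0866, 0.0618) = -0.0249
f(x_3) = 7*(-0.0249)^2 + 2*(-0.0249) + 1.74*|-0.0249| = -0.0021


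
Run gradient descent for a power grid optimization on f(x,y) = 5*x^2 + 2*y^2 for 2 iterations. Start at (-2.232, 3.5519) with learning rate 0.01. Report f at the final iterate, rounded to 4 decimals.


Gradient descent on f(x,y) = 5*x^2 + 2*y^2.
Starting point: (-2.232, 3.5519), alpha = 0.01
Step 1: grad_x = 2*5*-2.232 = -22.32, grad_y = 2*2*3.5519 = 14.2076
  x_1 = -2.232 - 0.01*-22.32 = -2.0088
  y_1 = 3.5519 - 0.01*14.2076 = 3.4098
Step 2: grad_x = 2*5*-2.0088 = -20.088, grad_y = 2*2*3.4098 = 13.6393
  x_2 = -2.0088 - 0.01*-20.088 = -1.8079
  y_2 = 3.4098 - 0.01*13.6393 = 3.2734
f(-1.8079, 3.2734) = 5*(-1.8079)^2 + 2*3.2734^2 = 37.7736


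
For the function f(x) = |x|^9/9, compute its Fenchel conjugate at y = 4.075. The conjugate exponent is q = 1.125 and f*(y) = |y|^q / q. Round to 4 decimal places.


The conjugate exponent q satisfies 1/p + 1/q = 1.
p = 9, so q = 9/(9 - 1) = 1.125
|y|^q = 4.075^1.125 = 4.8573
f*(4.075) = 4.8573 / 1.125 = 4.3176


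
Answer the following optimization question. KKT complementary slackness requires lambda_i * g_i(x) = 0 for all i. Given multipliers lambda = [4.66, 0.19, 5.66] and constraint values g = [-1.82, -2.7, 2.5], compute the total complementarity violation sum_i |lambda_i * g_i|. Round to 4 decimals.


KKT complementary slackness check:
lambda_1 * g_1 = 4.66 * -1.82 = -8.4812
lambda_2 * g_2 = 0.19 * -2.7 = -0.513
lambda_3 * g_3 = 5.66 * 2.5 = 14.15
Total violation = 8.4812 + 0.513 + 14.15 = 23.1442


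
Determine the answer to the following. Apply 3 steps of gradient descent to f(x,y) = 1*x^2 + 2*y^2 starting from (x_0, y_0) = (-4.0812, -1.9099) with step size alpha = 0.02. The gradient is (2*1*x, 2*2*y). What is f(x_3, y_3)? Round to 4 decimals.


Gradient descent on f(x,y) = 1*x^2 + 2*y^2.
Starting point: (-4.0812, -1.9099), alpha = 0.02
Step 1: grad_x = 2*1*-4.0812 = -8.1624, grad_y = 2*2*-1.9099 = -7.6396
  x_1 = -4.0812 - 0.02*-8.1624 = -3.918
  y_1 = -1.9099 - 0.02*-7.6396 = -1.7571
Step 2: grad_x = 2*1*-3.918 = -7.8359, grad_y = 2*2*-1.7571 = -7.0284
  x_2 = -3.918 - 0.02*-7.8359 = -3.7612
  y_2 = -1.7571 - 0.02*-7.0284 = -1.6165
Step 3: grad_x = 2*1*-3.7612 = -7.5225, grad_y = 2*2*-1.6165 = -6.4662
  x_3 = -3.7612 - 0.02*-7.5225 = -3.6108
  y_3 = -1.6165 - 0.02*-6.4662 = -1.4872
f(-3.6108, -1.4872) = 1*(-3.6108)^2 + 2*(-1.4872)^2 = 17.4614


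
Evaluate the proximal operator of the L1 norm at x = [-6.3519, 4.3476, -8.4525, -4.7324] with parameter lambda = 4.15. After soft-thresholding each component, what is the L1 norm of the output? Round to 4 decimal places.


Soft-thresholding with lambda = 4.15:
prox(-6.3519) = sign(-6.3519)*max(|-6.3519| - 4.15, 0) = -2.2019
prox(4.3476) = sign(4.3476)*max(|4.3476| - 4.15, 0) = 0.1976
prox(-8.4525) = sign(-8.4525)*max(|-8.4525| - 4.15, 0) = -4.3025
prox(-4.7324) = sign(-4.7324)*max(|-4.7324| - 4.15, 0) = -0.5824
prox(x) = [-2.2019, 0.1976, -4.3025, -0.5824]
||prox(x)||_1 = 2.2019 + 0.1976 + 4.3025 + 0.5824 = 7.2844


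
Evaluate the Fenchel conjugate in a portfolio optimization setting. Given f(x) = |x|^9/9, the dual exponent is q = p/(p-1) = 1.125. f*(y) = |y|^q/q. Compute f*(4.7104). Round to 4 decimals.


The conjugate exponent q satisfies 1/p + 1/q = 1.
p = 9, so q = 9/(9 - 1) = 1.125
|y|^q = 4.7104^1.125 = 5.7173
f*(4.7104) = 5.7173 / 1.125 = 5.082


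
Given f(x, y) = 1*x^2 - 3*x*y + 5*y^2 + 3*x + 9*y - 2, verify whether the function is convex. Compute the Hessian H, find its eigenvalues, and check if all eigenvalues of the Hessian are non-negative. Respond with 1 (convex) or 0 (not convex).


The Hessian of f(x,y) = 1*x^2 - 3*x*y + 5*y^2 + 3*x + 9*y - 2 is:
H = [[2, -3], [-3, 10]]
Trace = 2 + 10 = 12
Determinant = 2*10 - (-3)^2 = 11
Discriminant = (12)^2 - 4*11 = 100.0
Eigenvalues: lambda_1 = 1.0, lambda_2 = 11.0
The function is convex.

1


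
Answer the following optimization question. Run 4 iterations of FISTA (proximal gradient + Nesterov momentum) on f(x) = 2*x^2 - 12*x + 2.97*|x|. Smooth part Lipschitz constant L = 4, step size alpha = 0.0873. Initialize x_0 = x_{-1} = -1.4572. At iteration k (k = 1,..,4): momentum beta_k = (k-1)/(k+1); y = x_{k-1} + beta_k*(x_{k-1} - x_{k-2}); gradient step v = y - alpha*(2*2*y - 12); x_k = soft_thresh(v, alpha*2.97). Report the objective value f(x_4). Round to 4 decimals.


FISTA on f(x) = 2*x^2 - 12*x + 2.97*|x|
L = 4, alpha = 0.0873
Iteration 1: beta = 0.0, y = -1.4572 + 0.0*(-1.4572 + 1.4572) = -1.4572
  grad(y) = -17.8288, v = y - alpha*grad = 0.0993
  prox(v) = soft_thresh(0.0993, 0.2593) = 0.0
Iteration 2: beta = 0.3333, y = 0.0 + 0.3333*(0.0 + 1.4572) = 0.4857
  grad(y) = -10.0571, v = y - alpha*grad = 1.3637
  prox(v) = soft_thresh(1.3637, 0.2593) = 1.1044
Iteration 3: beta = 0.5, y = 1.1044 + 0.5*(1.1044 - 0.0) = 1.6567
  grad(y) = -5.3734, v = y - alpha*grad = 2.1257
  prox(v) = soft_thresh(2.1257, 0.2593) = 1.8665
Iteration 4: beta = 0.6, y = 1.8665 + 0.6*(1.8665 - 1.1044) = 2.3237
  grad(y) = -2.7052, v = y - alpha*grad = 2.5599
  prox(v) = soft_thresh(2.5599, 0.2593) = 2.3006
f(x_4) = 2*2.3006^2 - 12*2.3006 + 2.97*|2.3006| = -10.1889


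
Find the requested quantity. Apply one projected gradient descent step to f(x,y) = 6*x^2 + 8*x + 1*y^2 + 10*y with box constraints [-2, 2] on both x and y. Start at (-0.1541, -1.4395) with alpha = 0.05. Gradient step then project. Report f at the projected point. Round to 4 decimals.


Step 1: Compute gradient at (-0.1541, -1.4395).
grad_x = 2*6*-0.1541 + 8 = 6.1508
grad_y = 2*1*-1.4395 + 10 = 7.121
Step 2: Gradient step.
x_raw = -0.1541 - 0.05*6.1508 = -0.4616
y_raw = -1.4395 - 0.05*7.121 = -1.7956
Step 3: Project onto [-2, 2].
x_proj = clip(-0.4616) = -0.4616
y_proj = clip(-1.7956) = -1.7956
Step 4: Evaluate f.
f(-0.4616, -1.7956) = -17.146


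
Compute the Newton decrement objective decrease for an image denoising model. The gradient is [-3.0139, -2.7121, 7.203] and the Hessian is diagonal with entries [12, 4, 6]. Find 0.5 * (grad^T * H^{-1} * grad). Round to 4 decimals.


Step 1: H is diagonal, so H^(-1) * g = [-0.2512, -0.678, 1.2005].
Step 2: g^T H^(-1) g = sum_i g_i^2 / H_ii
  = (-3.0139)^2/12 + (-2.7121)^2/4 + (7.203)^2/6
  = 0.757 + 1.8389 + 8.6472 = 11.243
Step 3: Objective decrease = 0.5 * g^T H^(-1) g = 5.6215


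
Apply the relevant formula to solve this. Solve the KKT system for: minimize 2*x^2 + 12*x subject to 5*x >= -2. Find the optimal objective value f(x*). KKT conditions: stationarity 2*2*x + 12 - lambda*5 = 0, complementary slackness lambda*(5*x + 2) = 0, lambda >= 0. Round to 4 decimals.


Step 1: Try lambda = 0 (constraint inactive).
x_unc = -12/(2*2) = -3.0
Check: 5*-3.0 = -15.0 < -2 -- violated!
Step 2: Constraint must be active: 5*x = -2
x* = -2/5 = -0.4
lambda = (2*2*(-0.4) + 12)/5 = 2.08
Step 3: Compute optimal value.
f(x*) = 2*(-0.4)^2 + 12*(-0.4) = -4.48


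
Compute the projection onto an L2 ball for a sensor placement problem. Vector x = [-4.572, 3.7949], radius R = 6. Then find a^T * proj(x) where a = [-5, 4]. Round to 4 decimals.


Step 1: Compute ||x|| (intermediates to 6 decimals).
||x|| = sqrt((-4.572)^2 + 3.7949^2) = 5.941755
Step 2: Project.
Since ||x|| <= R, proj = x (no scaling needed).
proj(x) = [-4.572, 3.7949]
Step 3: Dot product.
a^T * proj(x) = -5*(-4.572) + 4*3.7949 = 38.0396


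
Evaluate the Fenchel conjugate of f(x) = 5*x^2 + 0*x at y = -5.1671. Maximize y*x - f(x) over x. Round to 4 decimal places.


f*(y) = sup_x {y*x - a*x^2 - b*x} = sup_x {(y-b)*x - a*x^2}
FOC: (y - b) - 2a*x = 0 => x* = (y - b)/(2a)
x* = (-5.1671 - 0)/(2*5) = -0.5167
f*(-5.1671) = (y-b)^2/(4a) = (-5.1671 - 0)^2/(4*5)
= 26.6989/20 = 1.3349


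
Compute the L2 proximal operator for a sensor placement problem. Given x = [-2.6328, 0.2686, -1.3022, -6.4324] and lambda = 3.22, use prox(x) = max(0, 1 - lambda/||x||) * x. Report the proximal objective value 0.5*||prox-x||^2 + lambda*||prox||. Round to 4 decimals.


Step 1: Compute ||x||.
||x|| = 7.0764
Step 2: Compute scaling factor.
scale = max(0, 1 - 3.22/7.0764) = 0.545
Step 3: prox(x) = [-1.4348, 0.1464, -0.7097, -3.5054]
||prox(x)|| = 3.8564
Step 4: Proximal objective.
0.5*||prox-x||^2 = 5.1842
lambda*||prox|| = 12.4176
Total = 17.6018


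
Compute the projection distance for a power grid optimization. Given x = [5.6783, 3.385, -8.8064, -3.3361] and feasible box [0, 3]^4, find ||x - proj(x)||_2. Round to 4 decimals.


Project each component onto [0, 3].
clip(5.6783) = 3.0, clip(3.385) = 3.0, clip(-8.8064) = 0.0, clip(-3.3361) = 0.0
Projection = [3.0, 3.0, 0.0, 0.0]
Squared diffs: [7.1733, 0.1482, 77.5527, 11.1296]
Distance = sqrt(96.0038) = 9.7982


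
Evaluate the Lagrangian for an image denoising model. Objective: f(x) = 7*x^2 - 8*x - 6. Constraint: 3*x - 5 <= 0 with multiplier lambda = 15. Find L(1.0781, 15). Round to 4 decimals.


Step 1: Evaluate f(x).
f(1.0781) = 7*1.0781^2 - 8*1.0781 - 6 = -6.4887
Step 2: Evaluate g(x).
g(1.0781) = 3*1.0781 - 5 = -1.7657
Step 3: Compute Lagrangian.
L = -6.4887 + 15*-1.7657 = -32.9742


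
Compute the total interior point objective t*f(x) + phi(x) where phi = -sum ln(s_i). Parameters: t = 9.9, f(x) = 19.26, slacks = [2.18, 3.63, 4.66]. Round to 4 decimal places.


Step 1: Compute log-barrier.
ln values: [0.7793, 1.2892, 1.539]
phi = -(0.7793 + 1.2892 + 1.539) = -3.6076
Step 2: Compute augmented objective.
t*f(x) = 9.9*19.26 = 190.674
Total = 190.674 - 3.6076 = 187.0664


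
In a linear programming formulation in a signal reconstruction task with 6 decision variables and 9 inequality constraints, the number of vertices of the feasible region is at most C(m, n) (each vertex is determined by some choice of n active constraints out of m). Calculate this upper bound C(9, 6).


Each vertex corresponds to some choice of n active constraints out of m, so the number of vertices is at most C(m, n) = m! / (n!(m-n)!).
m = 9, n = 6
Numerator: 9 * 8 * 7 * 6 * 5 * 4
Denominator: 6! = 720
C(9, 6) = 84


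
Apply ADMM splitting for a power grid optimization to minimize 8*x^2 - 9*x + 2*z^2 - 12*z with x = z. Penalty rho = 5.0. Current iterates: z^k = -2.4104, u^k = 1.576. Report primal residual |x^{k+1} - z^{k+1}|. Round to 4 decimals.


ADMM iteration with rho = 5.0, z^k = -2.4104, u^k = 1.576
Step 1: x-update.
Minimize 8*x^2 - 9*x + (5.0/2)*(x + 2.4104 + 1.576)^2
FOC: (2*8 + 5.0)*x = 9 + 5.0*(-2.4104 - 1.576)
x^{k+1} = -0.5206
Step 2: z-update.
Minimize 2*z^2 - 12*z + (5.0/2)*(-0.5206 - z + 1.576)^2
FOC: (2*2 + 5.0)*z = 12 + 5.0*(-0.5206 + 1.576)
z^{k+1} = 1.9197
Step 3: u-update.
u^{k+1} = 1.576 - 0.5206 - 1.9197 = -0.8643
Step 4: Primal residual = |-0.5206 - 1.9197| = 2.4403


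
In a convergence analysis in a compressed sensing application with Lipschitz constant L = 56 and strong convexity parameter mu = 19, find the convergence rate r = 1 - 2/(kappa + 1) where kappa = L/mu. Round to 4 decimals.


Step 1: Compute the condition number.
kappa = L/mu = 56/19 = 2.9474
Step 2: Compute the convergence rate.
r = 1 - 2/(kappa + 1) = 1 - 2*mu/(L + mu) = (L - mu)/(L + mu) = 37/75 = 0.4933


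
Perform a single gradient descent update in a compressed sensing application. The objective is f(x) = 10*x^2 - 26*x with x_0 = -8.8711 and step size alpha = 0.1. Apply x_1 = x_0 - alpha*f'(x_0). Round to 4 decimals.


We compute the gradient at x_0 and apply the update.
f'(x) = 20*x - 26
f'(-8.8711) = 20*-8.8711 - 26 = -203.422
x_1 = -8.8711 - 0.1*-203.422 = 11.4711


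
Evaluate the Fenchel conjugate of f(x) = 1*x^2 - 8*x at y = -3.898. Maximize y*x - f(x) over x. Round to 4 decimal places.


f*(y) = sup_x {y*x - a*x^2 - b*x} = sup_x {(y-b)*x - a*x^2}
FOC: (y - b) - 2a*x = 0 => x* = (y - b)/(2a)
x* = (-3.898 + 8)/(2*1) = 2.051
f*(-3.898) = (y-b)^2/(4a) = (-3.898 + 8)^2/(4*1)
= 16.8264/4 = 4.2066


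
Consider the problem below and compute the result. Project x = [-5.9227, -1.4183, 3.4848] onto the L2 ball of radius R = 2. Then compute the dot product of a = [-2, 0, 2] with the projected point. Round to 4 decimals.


Step 1: Compute ||x|| (intermediates to 6 decimals).
||x|| = sqrt((-5.9227)^2 + (-1.4183)^2 + 3.4848^2) = 7.016679
Step 2: Project.
Since ||x|| > R, scale = R/||x|| = 2/7.016679 = 0.285035, proj(x) = scale * x
proj(x) = [-1.688177, -0.404265, 0.99329]
Step 3: Dot product.
a^T * proj(x) = -2*(-1.688177) + 0*(-0.404265) + 2*0.99329 = 5.3629


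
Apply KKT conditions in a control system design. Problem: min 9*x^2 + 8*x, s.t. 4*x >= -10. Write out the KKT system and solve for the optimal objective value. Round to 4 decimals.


Step 1: Try lambda = 0 (constraint inactive).
Stationarity: 2*9*x + 8 = 0
x* = -8/(2*9) = -4/9 = -0.4444 (rounded; the exact value -4/9 is used below)
Check constraint: 4*-0.4444 = -1.7776 >= -10 -- satisfied.
Step 2: Compute optimal value.
f(x*) = 9*(-4/9)^2 + 8*(-4/9) = -1.7778


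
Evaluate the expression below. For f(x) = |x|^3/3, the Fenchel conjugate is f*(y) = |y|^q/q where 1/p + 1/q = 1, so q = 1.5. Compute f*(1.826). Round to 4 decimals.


The conjugate exponent q satisfies 1/p + 1/q = 1.
p = 3, so q = 3/(3 - 1) = 1.5
|y|^q = 1.826^1.5 = 2.4675
f*(1.826) = 2.4675 / 1.5 = 1.645


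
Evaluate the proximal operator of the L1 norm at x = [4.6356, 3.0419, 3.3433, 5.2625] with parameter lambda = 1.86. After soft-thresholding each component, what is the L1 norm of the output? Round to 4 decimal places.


Soft-thresholding with lambda = 1.86:
prox(4.6356) = sign(4.6356)*max(|4.6356| - 1.86, 0) = 2.7756
prox(3.0419) = sign(3.0419)*max(|3.0419| - 1.86, 0) = 1.1819
prox(3.3433) = sign(3.3433)*max(|3.3433| - 1.86, 0) = 1.4833
prox(5.2625) = sign(5.2625)*max(|5.2625| - 1.86, 0) = 3.4025
prox(x) = [2.7756, 1.1819, 1.4833, 3.4025]
||prox(x)||_1 = 2.7756 + 1.1819 + 1.4833 + 3.4025 = 8.8433


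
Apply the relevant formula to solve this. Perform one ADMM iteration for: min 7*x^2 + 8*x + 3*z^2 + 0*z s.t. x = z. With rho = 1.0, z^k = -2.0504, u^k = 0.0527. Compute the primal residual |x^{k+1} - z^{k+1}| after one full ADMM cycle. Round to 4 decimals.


ADMM iteration with rho = 1.0, z^k = -2.0504, u^k = 0.0527
Step 1: x-update.
Minimize 7*x^2 + 8*x + (1.0/2)*(x + 2.0504 + 0.0527)^2
FOC: (2*7 + 1.0)*x = -8 + 1.0*(-2.0504 - 0.0527)
x^{k+1} = -0.6735
Step 2: z-update.
Minimize 3*z^2 + 0*z + (1.0/2)*(-0.6735 - z + 0.0527)^2
FOC: (2*3 + 1.0)*z = 0 + 1.0*(-0.6735 + 0.0527)
z^{k+1} = -0.0887
Step 3: u-update.
u^{k+1} = 0.0527 - 0.6735 + 0.0887 = -0.5321
Step 4: Primal residual = |-0.6735 + 0.0887| = 0.5848


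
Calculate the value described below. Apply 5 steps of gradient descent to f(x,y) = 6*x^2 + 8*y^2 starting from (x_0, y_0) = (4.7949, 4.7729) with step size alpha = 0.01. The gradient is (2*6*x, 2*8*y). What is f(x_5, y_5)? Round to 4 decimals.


Gradient descent on f(x,y) = 6*x^2 + 8*y^2.
Starting point: (4.7949, 4.7729), alpha = 0.01
Step 1: grad_x = 2*6*4.7949 = 57.5388, grad_y = 2*8*4.7729 = 76.3664
  x_1 = 4.7949 - 0.01*57.5388 = 4.2195
  y_1 = 4.7729 - 0.01*76.3664 = 4.0092
Step 2: grad_x = 2*6*4.2195 = 50.6341, grad_y = 2*8*4.0092 = 64.1478
  x_2 = 4.2195 - 0.01*50.6341 = 3.7132
  y_2 = 4.0092 - 0.01*64.1478 = 3.3678
Step 3: grad_x = 2*6*3.7132 = 44.558, grad_y = 2*8*3.3678 = 53.8841
  x_3 = 3.7132 - 0.01*44.558 = 3.2676
  y_3 = 3.3678 - 0.01*53.8841 = 2.8289
Step 4: grad_x = 2*6*3.2676 = 39.2111, grad_y = 2*8*2.8289 = 45.2627
  x_4 = 3.2676 - 0.01*39.2111 = 2.8755
  y_4 = 2.8289 - 0.01*45.2627 = 2.3763
Step 5: grad_x = 2*6*2.8755 = 34.5058, grad_y = 2*8*2.3763 = 38.0206
  x_5 = 2.8755 - 0.01*34.5058 = 2.5304
  y_5 = 2.3763 - 0.01*38.0206 = 1.9961
f(2.5304, 1.9961) = 6*2.5304^2 + 8*1.9961^2 = 70.293


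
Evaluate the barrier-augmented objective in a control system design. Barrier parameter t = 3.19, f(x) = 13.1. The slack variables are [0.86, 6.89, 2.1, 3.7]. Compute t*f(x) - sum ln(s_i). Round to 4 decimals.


Step 1: Compute log-barrier.
ln values: [-0.1508, 1.9301, 0.7419, 1.3083]
phi = -(-0.1508 + 1.9301 + 0.7419 + 1.3083) = -3.8295
Step 2: Compute augmented objective.
t*f(x) = 3.19*13.1 = 41.789
Total = 41.789 - 3.8295 = 37.9595


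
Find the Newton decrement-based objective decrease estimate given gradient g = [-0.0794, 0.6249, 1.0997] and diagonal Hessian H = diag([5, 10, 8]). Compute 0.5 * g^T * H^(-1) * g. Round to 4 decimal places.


Step 1: H is diagonal, so H^(-1) * g = [-0.0159, 0.0625, 0.1375].
Step 2: g^T H^(-1) g = sum_i g_i^2 / H_ii
  = (-0.0794)^2/5 + (0.6249)^2/10 + (1.0997)^2/8
  = 0.0013 + 0.0391 + 0.1512 = 0.1915
Step 3: Objective decrease = 0.5 * g^T H^(-1) g = 0.0957


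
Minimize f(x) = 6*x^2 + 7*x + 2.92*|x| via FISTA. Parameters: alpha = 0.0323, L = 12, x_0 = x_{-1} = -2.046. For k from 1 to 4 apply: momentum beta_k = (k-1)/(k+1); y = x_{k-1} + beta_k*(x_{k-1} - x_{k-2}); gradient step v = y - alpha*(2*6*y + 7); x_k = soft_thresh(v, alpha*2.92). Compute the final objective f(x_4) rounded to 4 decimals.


FISTA on f(x) = 6*x^2 + 7*x + 2.92*|x|
L = 12, alpha = 0.0323
Iteration 1: beta = 0.0, y = -2.046 + 0.0*(-2.046 + 2.046) = -2.046
  grad(y) = -17.552, v = y - alpha*grad = -1.4791
  prox(v) = soft_thresh(-1.4791, 0.0943) = -1.3848
Iteration 2: beta = 0.3333, y = -1.3848 + 0.3333*(-1.3848 + 2.046) = -1.1643
  grad(y) = -6.9721, v = y - alpha*grad = -0.9391
  prox(v) = soft_thresh(-0.9391, 0.0943) = -0.8448
Iteration 3: beta = 0.5, y = -0.8448 + 0.5*(-0.8448 + 1.3848) = -0.5749
  grad(y) = 0.1017, v = y - alpha*grad = -0.5781
  prox(v) = soft_thresh(-0.5781, 0.0943) = -0.4838
Iteration 4: beta = 0.6, y = -0.4838 + 0.6*(-0.4838 + 0.8448) = -0.2672
  grad(y) = 3.7932, v = y - alpha*grad = -0.3898
  prox(v) = soft_thresh(-0.3898, 0.0943) = -0.2954
f(x_4) = 6*(-0.2954)^2 + 7*(-0.2954) + 2.92*|-0.2954| = -0.6817


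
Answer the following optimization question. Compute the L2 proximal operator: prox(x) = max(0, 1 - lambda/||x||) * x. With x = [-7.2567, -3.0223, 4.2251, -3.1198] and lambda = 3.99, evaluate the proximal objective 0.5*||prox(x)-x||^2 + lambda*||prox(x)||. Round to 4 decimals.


Step 1: Compute ||x||.
||x|| = 9.454
Step 2: Compute scaling factor.
scale = max(0, 1 - 3.99/9.454) = 0.578
Step 3: prox(x) = [-4.1941, -1.7468, 2.4419, -1.8031]
||prox(x)|| = 5.464
Step 4: Proximal objective.
0.5*||prox-x||^2 = 7.9601
lambda*||prox|| = 21.8014
Total = 29.7615


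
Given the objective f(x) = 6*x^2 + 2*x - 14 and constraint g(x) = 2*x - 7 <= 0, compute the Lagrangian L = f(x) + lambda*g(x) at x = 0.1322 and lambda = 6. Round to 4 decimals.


Step 1: Evaluate f(x).
f(0.1322) = 6*0.1322^2 + 2*0.1322 - 14 = -13.6307
Step 2: Evaluate g(x).
g(0.1322) = 2*0.1322 - 7 = -6.7356
Step 3: Compute Lagrangian.
L = -13.6307 + 6*-6.7356 = -54.0443


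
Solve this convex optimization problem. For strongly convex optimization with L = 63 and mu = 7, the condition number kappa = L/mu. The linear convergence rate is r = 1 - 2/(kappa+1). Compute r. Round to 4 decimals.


Step 1: Compute the condition number.
kappa = L/mu = 63/7 = 9.0
Step 2: Compute the convergence rate.
r = 1 - 2/(kappa + 1) = 1 - 2*mu/(L + mu) = (L - mu)/(L + mu) = 56/70 = 0.8


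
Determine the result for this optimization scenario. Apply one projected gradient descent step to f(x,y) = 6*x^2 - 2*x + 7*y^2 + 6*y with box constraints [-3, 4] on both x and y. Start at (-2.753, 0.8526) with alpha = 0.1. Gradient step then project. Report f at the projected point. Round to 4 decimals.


Step 1: Compute gradient at (-2.753, 0.8526).
grad_x = 2*6*-2.753 - 2 = -35.036
grad_y = 2*7*0.8526 + 6 = 17.9364
Step 2: Gradient step.
x_raw = -2.753 - 0.1*-35.036 = 0.7506
y_raw = 0.8526 - 0.1*17.9364 = -0.941
Step 3: Project onto [-3, 4].
x_proj = clip(0.7506) = 0.7506
y_proj = clip(-0.941) = -0.941
Step 4: Evaluate f.
f(0.7506, -0.941) = 2.4319


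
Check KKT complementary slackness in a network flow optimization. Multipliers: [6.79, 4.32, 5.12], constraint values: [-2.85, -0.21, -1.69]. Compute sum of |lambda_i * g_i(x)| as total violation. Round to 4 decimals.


KKT complementary slackness check:
lambda_1 * g_1 = 6.79 * -2.85 = -19.3515
lambda_2 * g_2 = 4.32 * -0.21 = -0.9072
lambda_3 * g_3 = 5.12 * -1.69 = -8.6528
Total violation = 19.3515 + 0.9072 + 8.6528 = 28.9115


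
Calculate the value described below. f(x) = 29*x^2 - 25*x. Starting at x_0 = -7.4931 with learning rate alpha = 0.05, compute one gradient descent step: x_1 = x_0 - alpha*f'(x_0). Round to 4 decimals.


We compute the gradient at x_0 and apply the update.
f'(x) = 58*x - 25
f'(-7.4931) = 58*-7.4931 - 25 = -459.5998
x_1 = -7.4931 - 0.05*-459.5998 = 15.4869


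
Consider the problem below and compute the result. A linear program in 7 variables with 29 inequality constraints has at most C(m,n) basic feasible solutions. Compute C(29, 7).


Each vertex corresponds to some choice of n active constraints out of m, so the number of vertices is at most C(m, n) = m! / (n!(m-n)!).
m = 29, n = 7
Numerator: 29 * 28 * 27 * 26 * 25 * 24 * 23
Denominator: 7! = 5040
C(29, 7) = 1560780


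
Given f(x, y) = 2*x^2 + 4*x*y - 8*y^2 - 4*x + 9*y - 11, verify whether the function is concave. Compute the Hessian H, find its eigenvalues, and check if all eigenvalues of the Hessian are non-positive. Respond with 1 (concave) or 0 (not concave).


The Hessian of f(x,y) = 2*x^2 + 4*x*y - 8*y^2 - 4*x + 9*y - 11 is:
H = [[4, 4], [4, -16]]
Trace = 4 - 16 = -12
Determinant = 4*-16 - (4)^2 = -80
Discriminant = (-12)^2 - 4*-80 = 464.0
Eigenvalues: lambda_1 = -16.7703, lambda_2 = 4.7703
The function is not concave.

0


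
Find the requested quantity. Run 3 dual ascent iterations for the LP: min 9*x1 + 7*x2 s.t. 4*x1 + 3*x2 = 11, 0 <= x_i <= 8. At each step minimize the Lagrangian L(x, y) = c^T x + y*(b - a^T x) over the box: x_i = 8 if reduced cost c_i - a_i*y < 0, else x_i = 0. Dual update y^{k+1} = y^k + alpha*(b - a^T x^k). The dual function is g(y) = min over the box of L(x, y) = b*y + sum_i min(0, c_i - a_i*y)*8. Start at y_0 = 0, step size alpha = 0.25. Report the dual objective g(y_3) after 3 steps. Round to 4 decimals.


Dual ascent for LP: min 9*x1 + 7*x2, 4*x1 + 3*x2 = 11, 0 <= x_i <= 8
Step 1: y^k = 0.0, reduced costs: (9.0, 7.0)
  x^k = (0.0, 0.0), subgradient = b - a^T x = 11.0
  y^{k+1} = 0.0 + 0.25*11.0 = 2.75
Step 2: y^k = 2.75, reduced costs: (-2.0, -1.25)
  x^k = (8.0, 8.0), subgradient = b - a^T x = -45.0
  y^{k+1} = 2.75 + 0.25*-45.0 = -8.5
Step 3: y^k = -8.5, reduced costs: (43.0, 32.5)
  x^k = (0.0, 0.0), subgradient = b - a^T x = 11.0
  y^{k+1} = -8.5 + 0.25*11.0 = -5.75
Dual objective at y_3 = -5.75: reduced costs (32.0, 24.25), box minimizer x = (0.0, 0.0)
g(y_3) = b*y + (c1 - a1*y)*x1 + (c2 - a2*y)*x2 = 11*(-5.75) + 32.0*0.0 + 24.25*0.0 = -63.25 + 0.0 + 0.0 = -63.25


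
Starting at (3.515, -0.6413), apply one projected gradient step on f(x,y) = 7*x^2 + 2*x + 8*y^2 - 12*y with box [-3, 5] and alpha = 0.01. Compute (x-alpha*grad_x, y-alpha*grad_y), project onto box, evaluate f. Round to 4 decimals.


Step 1: Compute gradient at (3.515, -0.6413).
grad_x = 2*7*3.515 + 2 = 51.21
grad_y = 2*8*-0.6413 - 12 = -22.2608
Step 2: Gradient step.
x_raw = 3.515 - 0.01*51.21 = 3.0029
y_raw = -0.6413 - 0.01*-22.2608 = -0.4187
Step 3: Project onto [-3, 5].
x_proj = clip(3.0029) = 3.0029
y_proj = clip(-0.4187) = -0.4187
Step 4: Evaluate f.
f(3.0029, -0.4187) = 75.5544
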